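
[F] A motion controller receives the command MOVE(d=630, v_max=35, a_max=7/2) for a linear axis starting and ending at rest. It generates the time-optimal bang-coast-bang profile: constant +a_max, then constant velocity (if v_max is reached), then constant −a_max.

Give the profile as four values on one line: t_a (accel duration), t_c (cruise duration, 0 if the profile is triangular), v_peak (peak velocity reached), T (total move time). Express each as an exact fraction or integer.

t_a=10 t_c=8 v_peak=35 T=28

(v_max)²/a_max = 35²/(7/2) = 350
630 ≥ 350 → trapezoidal
t_a = 35/(7/2) = 10; v_peak = 35
d_cruise = 630 − 350 = 280; t_c = 280/35 = 8
T = 2·10 + 8 = 28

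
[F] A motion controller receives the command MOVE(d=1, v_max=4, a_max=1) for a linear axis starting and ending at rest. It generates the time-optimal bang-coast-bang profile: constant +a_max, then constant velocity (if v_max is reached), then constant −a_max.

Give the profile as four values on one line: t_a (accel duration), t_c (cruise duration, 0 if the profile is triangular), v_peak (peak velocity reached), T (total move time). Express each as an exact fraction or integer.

v_max²/a_max = 4²/1 = 16
1 < 16 → triangular
v_peak = √(1·1) = √1 = 1
t_a = 1/1 = 1; t_c = 0
T = 2·1 = 2

t_a=1 t_c=0 v_peak=1 T=2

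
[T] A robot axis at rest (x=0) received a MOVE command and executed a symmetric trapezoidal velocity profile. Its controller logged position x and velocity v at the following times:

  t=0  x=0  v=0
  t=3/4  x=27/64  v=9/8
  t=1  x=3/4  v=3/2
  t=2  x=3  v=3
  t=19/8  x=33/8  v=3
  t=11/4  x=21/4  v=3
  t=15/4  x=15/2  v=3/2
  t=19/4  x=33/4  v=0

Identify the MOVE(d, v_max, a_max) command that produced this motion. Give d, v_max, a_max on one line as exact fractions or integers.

d=33/4 v_max=3 a_max=3/2

final state: t=19/4, x=33/4, v=0 → d = 33/4
a_max = (9/8−0)/(3/4−0) = 3/2
max v = 3 over t∈[2,11/4] → v_max = 3
check: 3·(2+3/4) = 33/4 ✓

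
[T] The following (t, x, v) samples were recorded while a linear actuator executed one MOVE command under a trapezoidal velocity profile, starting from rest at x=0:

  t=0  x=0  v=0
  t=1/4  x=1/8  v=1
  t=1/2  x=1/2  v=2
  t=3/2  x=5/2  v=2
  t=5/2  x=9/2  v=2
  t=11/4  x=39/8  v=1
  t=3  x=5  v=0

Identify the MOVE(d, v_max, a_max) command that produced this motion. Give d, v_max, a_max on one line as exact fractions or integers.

final state: t=3, x=5, v=0 → d = 5
a_max = (1−0)/(1/4−0) = 4
max v = 2 over t∈[1/2,5/2] → v_max = 2
check: 2·(1/2+2) = 5 ✓

d=5 v_max=2 a_max=4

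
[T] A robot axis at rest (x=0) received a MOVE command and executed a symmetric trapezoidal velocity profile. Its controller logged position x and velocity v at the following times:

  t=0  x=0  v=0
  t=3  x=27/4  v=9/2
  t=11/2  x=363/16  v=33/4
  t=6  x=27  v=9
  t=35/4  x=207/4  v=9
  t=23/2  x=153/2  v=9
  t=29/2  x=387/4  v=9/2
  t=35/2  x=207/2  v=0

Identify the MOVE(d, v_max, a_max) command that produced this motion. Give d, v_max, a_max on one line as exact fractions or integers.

d=207/2 v_max=9 a_max=3/2

final state: t=35/2, x=207/2, v=0 → d = 207/2
a_max = (9/2−0)/(3−0) = 3/2
max v = 9 over t∈[6,23/2] → v_max = 9
check: 9·(6+11/2) = 207/2 ✓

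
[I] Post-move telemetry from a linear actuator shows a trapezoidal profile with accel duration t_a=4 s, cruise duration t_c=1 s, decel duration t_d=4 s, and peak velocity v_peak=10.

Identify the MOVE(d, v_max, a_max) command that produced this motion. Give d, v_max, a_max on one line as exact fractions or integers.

a_max = 10/4 = 5/2
d_a = ½·10·4 = 20; d_c = 10·1 = 10
d = 2·20 + 10 = 50
t_c = 1 > 0 ⇒ limit active, v_max = 10

d=50 v_max=10 a_max=5/2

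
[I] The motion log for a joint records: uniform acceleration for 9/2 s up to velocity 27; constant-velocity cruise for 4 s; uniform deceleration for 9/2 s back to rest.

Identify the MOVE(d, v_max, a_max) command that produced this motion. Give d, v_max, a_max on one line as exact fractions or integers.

d=459/2 v_max=27 a_max=6

a_max = 27/(9/2) = 6
d_a = ½·27·9/2 = 243/4; d_c = 27·4 = 108
d = 2·243/4 + 108 = 459/2
t_c = 4 > 0 → v_max = v_peak = 27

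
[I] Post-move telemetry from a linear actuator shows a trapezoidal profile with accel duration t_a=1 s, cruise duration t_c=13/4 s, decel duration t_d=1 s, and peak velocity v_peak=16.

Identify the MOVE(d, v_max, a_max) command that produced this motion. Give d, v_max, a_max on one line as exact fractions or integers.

d=68 v_max=16 a_max=16

a_max = 16/1 = 16
d_a = ½·16·1 = 8; d_c = 16·13/4 = 52
d = 2·8 + 52 = 68
t_c = 13/4 > 0 so v_max = 16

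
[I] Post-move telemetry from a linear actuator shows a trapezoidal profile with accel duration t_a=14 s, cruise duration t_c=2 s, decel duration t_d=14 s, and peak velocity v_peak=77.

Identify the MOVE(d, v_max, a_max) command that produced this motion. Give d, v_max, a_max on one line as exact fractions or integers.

d=1232 v_max=77 a_max=11/2

a_max = 77/14 = 11/2
d_a = ½·77·14 = 539; d_c = 77·2 = 154
d = 2·539 + 154 = 1232
t_c = 2 > 0 ⇒ limit active, v_max = 77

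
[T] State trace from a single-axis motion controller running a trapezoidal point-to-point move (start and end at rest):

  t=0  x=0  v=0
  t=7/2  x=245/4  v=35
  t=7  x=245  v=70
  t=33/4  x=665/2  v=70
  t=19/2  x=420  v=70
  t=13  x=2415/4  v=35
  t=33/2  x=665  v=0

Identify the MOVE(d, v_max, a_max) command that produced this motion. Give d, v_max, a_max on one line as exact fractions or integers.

final state: t=33/2, x=665, v=0 → d = 665
a_max = (35−0)/(7/2−0) = 10
max v = 70 over t∈[7,19/2] → v_max = 70
check: 70·(7+5/2) = 665 ✓

d=665 v_max=70 a_max=10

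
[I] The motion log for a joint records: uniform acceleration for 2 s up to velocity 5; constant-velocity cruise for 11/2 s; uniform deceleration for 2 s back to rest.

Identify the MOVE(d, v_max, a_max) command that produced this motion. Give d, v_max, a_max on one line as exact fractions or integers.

a_max = 5/2
d_a = ½·5·2 = 5; d_c = 5·11/2 = 55/2
d = 2·5 + 55/2 = 75/2
t_c = 11/2 > 0 ⇒ limit active, v_max = 5

d=75/2 v_max=5 a_max=5/2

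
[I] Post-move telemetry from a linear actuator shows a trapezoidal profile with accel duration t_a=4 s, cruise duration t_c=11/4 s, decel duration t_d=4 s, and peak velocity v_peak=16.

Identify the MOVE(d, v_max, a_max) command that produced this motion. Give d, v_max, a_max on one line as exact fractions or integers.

a_max = 16/4 = 4
d_a = ½·16·4 = 32; d_c = 16·11/4 = 44
d = 2·32 + 44 = 108
t_c = 11/4 > 0 ⇒ limit active, v_max = 16

d=108 v_max=16 a_max=4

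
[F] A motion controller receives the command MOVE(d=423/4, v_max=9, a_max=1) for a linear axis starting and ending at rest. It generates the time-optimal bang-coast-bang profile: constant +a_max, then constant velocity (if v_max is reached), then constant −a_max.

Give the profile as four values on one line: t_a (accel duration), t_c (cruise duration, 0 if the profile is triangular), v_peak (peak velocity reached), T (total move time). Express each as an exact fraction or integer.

t_a=9 t_c=11/4 v_peak=9 T=83/4

(v_max)²/a_max = 9²/1 = 81
423/4 ≥ 81 → trapezoidal
t_a = 9/1 = 9; v_peak = 9
d_cruise = 423/4 − 81 = 99/4; t_c = (99/4)/9 = 11/4
T = 2·9 + 11/4 = 83/4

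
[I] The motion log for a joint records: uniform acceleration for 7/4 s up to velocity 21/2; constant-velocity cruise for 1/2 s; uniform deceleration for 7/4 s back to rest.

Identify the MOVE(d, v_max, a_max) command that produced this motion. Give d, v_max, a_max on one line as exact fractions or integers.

d=189/8 v_max=21/2 a_max=6

a_max = (21/2)/(7/4) = 6
d_a = ½·21/2·7/4 = 147/16; d_c = 21/2·1/2 = 21/4
d = 2·147/16 + 21/4 = 189/8
t_c = 1/2 > 0 → v_max = v_peak = 21/2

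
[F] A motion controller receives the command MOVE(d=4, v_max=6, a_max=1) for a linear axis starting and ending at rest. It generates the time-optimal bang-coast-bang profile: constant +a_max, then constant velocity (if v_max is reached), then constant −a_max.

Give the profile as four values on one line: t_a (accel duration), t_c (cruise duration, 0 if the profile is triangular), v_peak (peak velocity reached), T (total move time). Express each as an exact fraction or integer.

v_max²/a_max = 6²/1 = 36
4 < 36 → triangular
v_peak = √(4·1) = √4 = 2
t_a = 2/1 = 2; t_c = 0
T = 2·2 = 4

t_a=2 t_c=0 v_peak=2 T=4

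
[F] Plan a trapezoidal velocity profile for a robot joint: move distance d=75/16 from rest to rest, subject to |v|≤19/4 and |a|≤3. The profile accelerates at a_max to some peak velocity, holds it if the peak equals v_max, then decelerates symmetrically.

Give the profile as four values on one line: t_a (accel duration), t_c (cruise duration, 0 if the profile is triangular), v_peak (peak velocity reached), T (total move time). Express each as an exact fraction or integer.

(v_max)²/a_max = (19/4)²/3 = 361/48
75/16 < 361/48 → triangular
v_peak = √(75/16·3) = √(225/16) = 15/4
t_a = (15/4)/3 = 5/4; t_c = 0
T = 2·5/4 = 5/2

t_a=5/4 t_c=0 v_peak=15/4 T=5/2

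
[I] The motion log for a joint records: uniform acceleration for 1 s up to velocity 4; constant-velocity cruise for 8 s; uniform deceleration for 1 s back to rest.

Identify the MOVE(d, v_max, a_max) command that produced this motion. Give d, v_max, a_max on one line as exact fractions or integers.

a_max = 4/1 = 4
d_a = ½·4·1 = 2; d_c = 4·8 = 32
d = 2·2 + 32 = 36
t_c = 8 > 0 → v_max = v_peak = 4

d=36 v_max=4 a_max=4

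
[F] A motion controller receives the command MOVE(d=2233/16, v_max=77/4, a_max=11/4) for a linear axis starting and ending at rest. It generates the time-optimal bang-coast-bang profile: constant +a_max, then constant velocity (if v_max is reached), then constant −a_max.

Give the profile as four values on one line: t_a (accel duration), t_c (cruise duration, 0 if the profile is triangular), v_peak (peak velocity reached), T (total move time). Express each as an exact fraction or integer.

t_a=7 t_c=1/4 v_peak=77/4 T=57/4

(v_max)²/a_max = (77/4)²/(11/4) = 539/4
2233/16 ≥ 539/4 → trapezoidal
t_a = (77/4)/(11/4) = 7; v_peak = 77/4
d_cruise = 2233/16 − 539/4 = 77/16; t_c = (77/16)/(77/4) = 1/4
T = 2·7 + 1/4 = 57/4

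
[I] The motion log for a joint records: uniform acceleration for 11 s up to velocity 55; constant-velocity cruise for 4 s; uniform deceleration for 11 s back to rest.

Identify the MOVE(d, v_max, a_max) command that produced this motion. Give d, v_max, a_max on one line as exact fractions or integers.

a_max = 55/11 = 5
d_a = ½·55·11 = 605/2; d_c = 55·4 = 220
d = 2·605/2 + 220 = 825
t_c = 4 > 0 so v_max = 55

d=825 v_max=55 a_max=5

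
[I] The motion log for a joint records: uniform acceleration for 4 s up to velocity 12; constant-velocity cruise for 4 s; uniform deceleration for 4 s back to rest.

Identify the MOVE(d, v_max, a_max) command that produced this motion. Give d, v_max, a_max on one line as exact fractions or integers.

d=96 v_max=12 a_max=3

a_max = 12/4 = 3
d_a = ½·12·4 = 24; d_c = 12·4 = 48
d = 2·24 + 48 = 96
t_c = 4 > 0 → v_max = v_peak = 12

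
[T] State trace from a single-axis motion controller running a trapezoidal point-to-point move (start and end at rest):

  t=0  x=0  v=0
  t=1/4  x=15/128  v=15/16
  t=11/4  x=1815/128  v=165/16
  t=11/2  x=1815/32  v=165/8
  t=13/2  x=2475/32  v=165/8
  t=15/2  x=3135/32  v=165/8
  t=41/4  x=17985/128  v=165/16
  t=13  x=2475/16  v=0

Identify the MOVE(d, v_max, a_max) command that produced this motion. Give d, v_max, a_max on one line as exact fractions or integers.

final state: t=13, x=2475/16, v=0 → d = 2475/16
a_max = (15/16−0)/(1/4−0) = 15/4
max v = 165/8 over t∈[11/2,15/2] → v_max = 165/8
check: 165/8·(11/2+2) = 2475/16 ✓

d=2475/16 v_max=165/8 a_max=15/4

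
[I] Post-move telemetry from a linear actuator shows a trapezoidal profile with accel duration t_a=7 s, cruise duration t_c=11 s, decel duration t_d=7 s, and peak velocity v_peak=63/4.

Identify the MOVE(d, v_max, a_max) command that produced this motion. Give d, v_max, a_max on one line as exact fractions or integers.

a_max = (63/4)/7 = 9/4
d_a = ½·63/4·7 = 441/8; d_c = 63/4·11 = 693/4
d = 2·441/8 + 693/4 = 567/2
t_c = 11 > 0 so v_max = 63/4

d=567/2 v_max=63/4 a_max=9/4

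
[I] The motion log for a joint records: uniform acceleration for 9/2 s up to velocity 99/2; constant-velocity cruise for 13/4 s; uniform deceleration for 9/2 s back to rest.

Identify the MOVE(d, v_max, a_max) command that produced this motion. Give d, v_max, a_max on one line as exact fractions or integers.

d=3069/8 v_max=99/2 a_max=11

a_max = (99/2)/(9/2) = 11
d_a = ½·99/2·9/2 = 891/8; d_c = 99/2·13/4 = 1287/8
d = 2·891/8 + 1287/8 = 3069/8
t_c = 13/4 > 0 ⇒ limit active, v_max = 99/2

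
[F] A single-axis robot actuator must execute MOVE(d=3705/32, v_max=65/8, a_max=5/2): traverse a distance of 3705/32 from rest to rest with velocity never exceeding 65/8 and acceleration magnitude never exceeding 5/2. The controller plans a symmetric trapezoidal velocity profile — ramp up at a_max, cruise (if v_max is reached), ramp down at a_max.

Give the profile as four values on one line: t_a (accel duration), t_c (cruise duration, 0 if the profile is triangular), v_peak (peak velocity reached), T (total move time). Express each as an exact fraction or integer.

t_a=13/4 t_c=11 v_peak=65/8 T=35/2

(v_max)²/a_max = (65/8)²/(5/2) = 845/32
3705/32 ≥ 845/32 ⇒ cruise phase
t_a = (65/8)/(5/2) = 13/4; v_peak = 65/8
d_cruise = 3705/32 − 845/32 = 715/8; t_c = (715/8)/(65/8) = 11
T = 2·13/4 + 11 = 35/2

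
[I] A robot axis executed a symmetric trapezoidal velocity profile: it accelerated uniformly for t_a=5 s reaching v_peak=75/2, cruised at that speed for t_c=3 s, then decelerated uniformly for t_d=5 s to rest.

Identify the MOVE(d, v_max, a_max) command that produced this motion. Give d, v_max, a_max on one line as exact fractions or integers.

d=300 v_max=75/2 a_max=15/2

a_max = (75/2)/5 = 15/2
d_a = ½·75/2·5 = 375/4; d_c = 75/2·3 = 225/2
d = 2·375/4 + 225/2 = 300
t_c = 3 > 0 → v_max = v_peak = 75/2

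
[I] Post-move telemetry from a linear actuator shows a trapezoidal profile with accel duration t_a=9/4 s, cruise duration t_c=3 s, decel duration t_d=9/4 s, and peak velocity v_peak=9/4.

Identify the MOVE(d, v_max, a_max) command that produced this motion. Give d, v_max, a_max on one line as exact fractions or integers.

a_max = (9/4)/(9/4) = 1
d_a = ½·9/4·9/4 = 81/32; d_c = 9/4·3 = 27/4
d = 2·81/32 + 27/4 = 189/16
t_c = 3 > 0 ⇒ limit active, v_max = 9/4

d=189/16 v_max=9/4 a_max=1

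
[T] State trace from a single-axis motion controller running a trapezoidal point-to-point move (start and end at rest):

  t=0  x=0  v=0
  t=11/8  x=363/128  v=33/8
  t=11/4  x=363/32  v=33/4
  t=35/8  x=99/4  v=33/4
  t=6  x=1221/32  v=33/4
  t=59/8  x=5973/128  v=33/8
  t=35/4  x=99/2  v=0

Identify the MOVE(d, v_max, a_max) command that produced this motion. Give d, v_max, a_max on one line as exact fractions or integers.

d=99/2 v_max=33/4 a_max=3

final state: t=35/4, x=99/2, v=0 → d = 99/2
a_max = (33/8−0)/(11/8−0) = 3
max v = 33/4 over t∈[11/4,6] → v_max = 33/4
check: 33/4·(11/4+13/4) = 99/2 ✓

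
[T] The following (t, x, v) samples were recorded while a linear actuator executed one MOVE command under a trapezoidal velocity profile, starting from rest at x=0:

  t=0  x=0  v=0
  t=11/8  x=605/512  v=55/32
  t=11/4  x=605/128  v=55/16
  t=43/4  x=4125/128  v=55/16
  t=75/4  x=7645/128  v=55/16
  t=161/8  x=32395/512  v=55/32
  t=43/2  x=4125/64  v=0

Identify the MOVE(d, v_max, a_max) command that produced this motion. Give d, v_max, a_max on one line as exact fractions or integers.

final state: t=43/2, x=4125/64, v=0 → d = 4125/64
a_max = (55/32−0)/(11/8−0) = 5/4
max v = 55/16 over t∈[11/4,75/4] → v_max = 55/16
check: 55/16·(11/4+16) = 4125/64 ✓

d=4125/64 v_max=55/16 a_max=5/4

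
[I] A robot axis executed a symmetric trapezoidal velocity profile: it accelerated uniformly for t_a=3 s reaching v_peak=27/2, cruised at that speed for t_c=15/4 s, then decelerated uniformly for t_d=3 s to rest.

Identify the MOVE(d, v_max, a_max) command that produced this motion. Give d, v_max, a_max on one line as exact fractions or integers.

a_max = (27/2)/3 = 9/2
d_a = ½·27/2·3 = 81/4; d_c = 27/2·15/4 = 405/8
d = 2·81/4 + 405/8 = 729/8
t_c = 15/4 > 0 → v_max = v_peak = 27/2

d=729/8 v_max=27/2 a_max=9/2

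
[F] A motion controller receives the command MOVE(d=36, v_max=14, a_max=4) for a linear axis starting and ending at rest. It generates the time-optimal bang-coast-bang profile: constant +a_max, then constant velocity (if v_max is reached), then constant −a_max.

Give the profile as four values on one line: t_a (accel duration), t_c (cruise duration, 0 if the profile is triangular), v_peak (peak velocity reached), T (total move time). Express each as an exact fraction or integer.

t_a=3 t_c=0 v_peak=12 T=6

v_max²/a_max = 14²/4 = 49
36 < 49 ⇒ no cruise
v_peak = √(36·4) = √144 = 12
t_a = 12/4 = 3; t_c = 0
T = 2·3 = 6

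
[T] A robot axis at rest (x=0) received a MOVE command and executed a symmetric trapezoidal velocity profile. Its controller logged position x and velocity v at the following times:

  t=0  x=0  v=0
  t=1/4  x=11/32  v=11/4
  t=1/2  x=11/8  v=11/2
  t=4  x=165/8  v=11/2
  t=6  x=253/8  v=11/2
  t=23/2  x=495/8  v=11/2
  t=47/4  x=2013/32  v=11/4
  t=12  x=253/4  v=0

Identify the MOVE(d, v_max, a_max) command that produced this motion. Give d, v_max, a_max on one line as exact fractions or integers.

final state: t=12, x=253/4, v=0 → d = 253/4
a_max = (11/4−0)/(1/4−0) = 11
max v = 11/2 over t∈[1/2,23/2] → v_max = 11/2
check: 11/2·(1/2+11) = 253/4 ✓

d=253/4 v_max=11/2 a_max=11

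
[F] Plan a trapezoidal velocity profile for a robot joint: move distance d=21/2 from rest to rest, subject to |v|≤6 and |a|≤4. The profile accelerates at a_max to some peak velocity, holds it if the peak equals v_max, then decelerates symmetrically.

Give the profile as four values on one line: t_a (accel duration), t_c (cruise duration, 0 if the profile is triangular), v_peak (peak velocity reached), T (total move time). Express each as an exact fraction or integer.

vₘ²/aₘ = 6²/4 = 9
21/2 ≥ 9 ⇒ cruise phase
t_a = 6/4 = 3/2; v_peak = 6
d_cruise = 21/2 − 9 = 3/2; t_c = (3/2)/6 = 1/4
T = 2·3/2 + 1/4 = 13/4

t_a=3/2 t_c=1/4 v_peak=6 T=13/4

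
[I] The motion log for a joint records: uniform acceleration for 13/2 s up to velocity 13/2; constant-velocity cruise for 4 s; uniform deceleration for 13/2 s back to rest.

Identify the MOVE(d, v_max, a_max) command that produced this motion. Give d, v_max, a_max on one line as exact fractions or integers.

a_max = (13/2)/(13/2) = 1
d_a = ½·13/2·13/2 = 169/8; d_c = 13/2·4 = 26
d = 2·169/8 + 26 = 273/4
t_c = 4 > 0 ⇒ limit active, v_max = 13/2

d=273/4 v_max=13/2 a_max=1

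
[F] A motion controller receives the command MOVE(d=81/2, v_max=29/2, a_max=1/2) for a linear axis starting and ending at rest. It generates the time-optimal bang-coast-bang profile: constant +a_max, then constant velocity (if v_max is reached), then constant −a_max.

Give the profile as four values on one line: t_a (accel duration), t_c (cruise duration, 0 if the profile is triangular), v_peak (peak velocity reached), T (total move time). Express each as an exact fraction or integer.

(v_max)²/a_max = (29/2)²/(1/2) = 841/2
81/2 < 841/2 → triangular
v_peak = √(81/2·1/2) = √(81/4) = 9/2
t_a = (9/2)/(1/2) = 9; t_c = 0
T = 2·9 = 18

t_a=9 t_c=0 v_peak=9/2 T=18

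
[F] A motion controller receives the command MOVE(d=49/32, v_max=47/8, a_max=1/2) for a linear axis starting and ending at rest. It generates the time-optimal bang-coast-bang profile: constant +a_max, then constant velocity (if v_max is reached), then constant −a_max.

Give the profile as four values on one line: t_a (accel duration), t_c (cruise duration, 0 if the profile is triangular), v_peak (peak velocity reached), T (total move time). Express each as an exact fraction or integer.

t_a=7/4 t_c=0 v_peak=7/8 T=7/2

vₘ²/aₘ = (47/8)²/(1/2) = 2209/32
49/32 < 2209/32 → triangular
v_peak = √(49/32·1/2) = √(49/64) = 7/8
t_a = (7/8)/(1/2) = 7/4; t_c = 0
T = 2·7/4 = 7/2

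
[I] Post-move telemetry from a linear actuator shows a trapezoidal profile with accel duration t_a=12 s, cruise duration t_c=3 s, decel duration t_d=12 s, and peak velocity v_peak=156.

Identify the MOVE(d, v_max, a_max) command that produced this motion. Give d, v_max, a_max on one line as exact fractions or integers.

d=2340 v_max=156 a_max=13

a_max = 156/12 = 13
d_a = ½·156·12 = 936; d_c = 156·3 = 468
d = 2·936 + 468 = 2340
t_c = 3 > 0 → v_max = v_peak = 156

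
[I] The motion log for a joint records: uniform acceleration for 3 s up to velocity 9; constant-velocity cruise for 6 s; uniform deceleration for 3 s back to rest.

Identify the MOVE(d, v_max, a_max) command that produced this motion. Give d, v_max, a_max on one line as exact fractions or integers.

a_max = 9/3 = 3
d_a = ½·9·3 = 27/2; d_c = 9·6 = 54
d = 2·27/2 + 54 = 81
t_c = 6 > 0 so v_max = 9

d=81 v_max=9 a_max=3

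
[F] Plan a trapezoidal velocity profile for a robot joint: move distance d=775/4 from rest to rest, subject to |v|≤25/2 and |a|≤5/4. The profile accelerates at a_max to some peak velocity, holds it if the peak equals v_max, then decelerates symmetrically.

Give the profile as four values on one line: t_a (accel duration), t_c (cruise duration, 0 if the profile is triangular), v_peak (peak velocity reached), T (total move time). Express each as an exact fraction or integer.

t_a=10 t_c=11/2 v_peak=25/2 T=51/2

vₘ²/aₘ = (25/2)²/(5/4) = 125
775/4 ≥ 125 ⇒ cruise phase
t_a = (25/2)/(5/4) = 10; v_peak = 25/2
d_cruise = 775/4 − 125 = 275/4; t_c = (275/4)/(25/2) = 11/2
T = 2·10 + 11/2 = 51/2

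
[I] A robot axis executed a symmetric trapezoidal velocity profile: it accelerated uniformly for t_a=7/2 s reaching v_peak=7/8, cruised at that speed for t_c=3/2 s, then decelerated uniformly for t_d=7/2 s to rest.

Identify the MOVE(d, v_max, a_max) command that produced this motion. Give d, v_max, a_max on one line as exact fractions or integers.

d=35/8 v_max=7/8 a_max=1/4

a_max = (7/8)/(7/2) = 1/4
d_a = ½·7/8·7/2 = 49/32; d_c = 7/8·3/2 = 21/16
d = 2·49/32 + 21/16 = 35/8
t_c = 3/2 > 0 → v_max = v_peak = 7/8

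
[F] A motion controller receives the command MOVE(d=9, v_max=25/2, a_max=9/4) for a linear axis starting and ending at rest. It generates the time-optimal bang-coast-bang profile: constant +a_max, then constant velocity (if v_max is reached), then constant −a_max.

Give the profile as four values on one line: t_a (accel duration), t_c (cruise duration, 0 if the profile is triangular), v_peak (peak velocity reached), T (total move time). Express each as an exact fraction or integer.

t_a=2 t_c=0 v_peak=9/2 T=4

(v_max)²/a_max = (25/2)²/(9/4) = 625/9
9 < 625/9 → triangular
v_peak = √(9·9/4) = √(81/4) = 9/2
t_a = (9/2)/(9/4) = 2; t_c = 0
T = 2·2 = 4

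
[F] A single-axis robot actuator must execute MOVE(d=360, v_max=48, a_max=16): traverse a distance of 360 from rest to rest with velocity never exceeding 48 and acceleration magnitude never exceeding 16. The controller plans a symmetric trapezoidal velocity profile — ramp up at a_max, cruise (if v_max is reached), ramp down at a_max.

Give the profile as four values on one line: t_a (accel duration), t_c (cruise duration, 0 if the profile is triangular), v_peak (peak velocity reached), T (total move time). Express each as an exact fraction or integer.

(v_max)²/a_max = 48²/16 = 144
360 ≥ 144 ⇒ cruise phase
t_a = 48/16 = 3; v_peak = 48
d_cruise = 360 − 144 = 216; t_c = 216/48 = 9/2
T = 2·3 + 9/2 = 21/2

t_a=3 t_c=9/2 v_peak=48 T=21/2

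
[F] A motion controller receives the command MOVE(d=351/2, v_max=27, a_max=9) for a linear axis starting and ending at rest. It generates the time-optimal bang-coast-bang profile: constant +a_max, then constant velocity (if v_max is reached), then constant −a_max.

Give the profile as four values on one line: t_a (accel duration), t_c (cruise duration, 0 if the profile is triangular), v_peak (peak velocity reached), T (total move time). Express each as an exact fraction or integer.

vₘ²/aₘ = 27²/9 = 81
351/2 ≥ 81 ⇒ cruise phase
t_a = 27/9 = 3; v_peak = 27
d_cruise = 351/2 − 81 = 189/2; t_c = (189/2)/27 = 7/2
T = 2·3 + 7/2 = 19/2

t_a=3 t_c=7/2 v_peak=27 T=19/2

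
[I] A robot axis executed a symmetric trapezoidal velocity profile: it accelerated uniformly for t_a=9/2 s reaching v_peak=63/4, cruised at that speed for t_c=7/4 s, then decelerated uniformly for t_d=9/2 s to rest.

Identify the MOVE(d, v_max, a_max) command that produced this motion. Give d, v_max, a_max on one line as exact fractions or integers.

a_max = (63/4)/(9/2) = 7/2
d_a = ½·63/4·9/2 = 567/16; d_c = 63/4·7/4 = 441/16
d = 2·567/16 + 441/16 = 1575/16
t_c = 7/4 > 0 → v_max = v_peak = 63/4

d=1575/16 v_max=63/4 a_max=7/2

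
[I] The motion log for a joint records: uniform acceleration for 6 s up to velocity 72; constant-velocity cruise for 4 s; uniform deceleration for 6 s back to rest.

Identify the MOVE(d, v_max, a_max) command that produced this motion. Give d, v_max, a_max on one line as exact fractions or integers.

d=720 v_max=72 a_max=12

a_max = 72/6 = 12
d_a = ½·72·6 = 216; d_c = 72·4 = 288
d = 2·216 + 288 = 720
t_c = 4 > 0 so v_max = 72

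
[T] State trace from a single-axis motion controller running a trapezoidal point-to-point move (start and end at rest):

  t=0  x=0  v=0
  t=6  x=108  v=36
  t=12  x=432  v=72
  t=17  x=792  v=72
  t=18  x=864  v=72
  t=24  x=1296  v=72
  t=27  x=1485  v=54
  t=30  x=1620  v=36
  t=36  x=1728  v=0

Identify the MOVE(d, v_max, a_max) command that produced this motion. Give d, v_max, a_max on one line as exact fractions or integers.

d=1728 v_max=72 a_max=6

final state: t=36, x=1728, v=0 → d = 1728
a_max = (36−0)/(6−0) = 6
max v = 72 over t∈[12,24] → v_max = 72
check: 72·(12+12) = 1728 ✓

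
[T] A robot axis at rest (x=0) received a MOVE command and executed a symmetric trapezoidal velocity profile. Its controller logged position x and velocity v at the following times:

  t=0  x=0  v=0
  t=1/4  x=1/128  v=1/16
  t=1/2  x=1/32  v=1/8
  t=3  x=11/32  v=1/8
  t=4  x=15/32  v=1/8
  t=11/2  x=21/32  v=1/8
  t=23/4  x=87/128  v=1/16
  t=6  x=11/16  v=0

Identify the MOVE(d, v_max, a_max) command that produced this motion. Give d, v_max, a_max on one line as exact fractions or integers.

final state: t=6, x=11/16, v=0 → d = 11/16
a_max = (1/16−0)/(1/4−0) = 1/4
max v = 1/8 over t∈[1/2,11/2] → v_max = 1/8
check: 1/8·(1/2+5) = 11/16 ✓

d=11/16 v_max=1/8 a_max=1/4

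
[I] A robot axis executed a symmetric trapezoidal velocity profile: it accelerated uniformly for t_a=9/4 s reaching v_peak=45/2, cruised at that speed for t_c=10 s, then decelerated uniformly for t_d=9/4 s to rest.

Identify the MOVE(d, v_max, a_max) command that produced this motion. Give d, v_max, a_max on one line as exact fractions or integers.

d=2205/8 v_max=45/2 a_max=10

a_max = (45/2)/(9/4) = 10
d_a = ½·45/2·9/4 = 405/16; d_c = 45/2·10 = 225
d = 2·405/16 + 225 = 2205/8
t_c = 10 > 0 so v_max = 45/2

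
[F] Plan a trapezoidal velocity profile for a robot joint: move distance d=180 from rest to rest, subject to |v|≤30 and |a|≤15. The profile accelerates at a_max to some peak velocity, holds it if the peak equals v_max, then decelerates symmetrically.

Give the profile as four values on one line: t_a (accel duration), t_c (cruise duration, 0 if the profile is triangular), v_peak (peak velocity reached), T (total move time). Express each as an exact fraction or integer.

vₘ²/aₘ = 30²/15 = 60
180 ≥ 60 ⇒ cruise phase
t_a = 30/15 = 2; v_peak = 30
d_cruise = 180 − 60 = 120; t_c = 120/30 = 4
T = 2·2 + 4 = 8

t_a=2 t_c=4 v_peak=30 T=8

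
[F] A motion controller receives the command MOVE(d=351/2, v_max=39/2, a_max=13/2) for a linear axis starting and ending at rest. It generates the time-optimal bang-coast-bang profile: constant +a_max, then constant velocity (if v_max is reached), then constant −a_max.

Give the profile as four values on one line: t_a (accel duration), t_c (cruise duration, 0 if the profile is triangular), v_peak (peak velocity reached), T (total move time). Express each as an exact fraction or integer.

v_max²/a_max = (39/2)²/(13/2) = 117/2
351/2 ≥ 117/2 so v_max reached
t_a = (39/2)/(13/2) = 3; v_peak = 39/2
d_cruise = 351/2 − 117/2 = 117; t_c = 117/(39/2) = 6
T = 2·3 + 6 = 12

t_a=3 t_c=6 v_peak=39/2 T=12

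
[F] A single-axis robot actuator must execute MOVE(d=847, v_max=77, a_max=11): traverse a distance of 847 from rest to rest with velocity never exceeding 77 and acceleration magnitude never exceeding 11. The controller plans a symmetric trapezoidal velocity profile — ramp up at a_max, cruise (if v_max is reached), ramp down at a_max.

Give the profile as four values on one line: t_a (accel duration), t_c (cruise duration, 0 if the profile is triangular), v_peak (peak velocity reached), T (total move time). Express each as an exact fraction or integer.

v_max²/a_max = 77²/11 = 539
847 ≥ 539 so v_max reached
t_a = 77/11 = 7; v_peak = 77
d_cruise = 847 − 539 = 308; t_c = 308/77 = 4
T = 2·7 + 4 = 18

t_a=7 t_c=4 v_peak=77 T=18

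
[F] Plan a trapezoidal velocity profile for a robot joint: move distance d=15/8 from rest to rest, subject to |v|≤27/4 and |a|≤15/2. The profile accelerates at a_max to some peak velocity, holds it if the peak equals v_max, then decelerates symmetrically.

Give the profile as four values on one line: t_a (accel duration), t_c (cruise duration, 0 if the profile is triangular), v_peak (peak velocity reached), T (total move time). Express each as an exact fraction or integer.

t_a=1/2 t_c=0 v_peak=15/4 T=1

vₘ²/aₘ = (27/4)²/(15/2) = 243/40
15/8 < 243/40 so t_c = 0
v_peak = √(15/8·15/2) = √(225/16) = 15/4
t_a = (15/4)/(15/2) = 1/2; t_c = 0
T = 2·1/2 = 1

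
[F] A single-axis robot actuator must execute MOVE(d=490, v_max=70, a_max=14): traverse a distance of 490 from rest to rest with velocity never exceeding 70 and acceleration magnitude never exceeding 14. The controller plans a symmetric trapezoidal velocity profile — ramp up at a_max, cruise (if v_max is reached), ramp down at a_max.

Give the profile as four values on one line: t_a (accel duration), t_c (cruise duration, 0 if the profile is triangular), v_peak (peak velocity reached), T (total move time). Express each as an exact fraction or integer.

t_a=5 t_c=2 v_peak=70 T=12

v_max²/a_max = 70²/14 = 350
490 ≥ 350 → trapezoidal
t_a = 70/14 = 5; v_peak = 70
d_cruise = 490 − 350 = 140; t_c = 140/70 = 2
T = 2·5 + 2 = 12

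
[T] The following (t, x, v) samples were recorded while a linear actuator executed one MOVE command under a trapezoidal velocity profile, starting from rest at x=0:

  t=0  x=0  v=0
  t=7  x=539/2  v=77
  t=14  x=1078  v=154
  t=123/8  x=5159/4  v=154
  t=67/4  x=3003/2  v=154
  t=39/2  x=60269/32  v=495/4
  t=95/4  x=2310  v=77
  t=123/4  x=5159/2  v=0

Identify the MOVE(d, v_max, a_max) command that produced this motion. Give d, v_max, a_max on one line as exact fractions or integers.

final state: t=123/4, x=5159/2, v=0 → d = 5159/2
a_max = (77−0)/(7−0) = 11
max v = 154 over t∈[14,67/4] → v_max = 154
check: 154·(14+11/4) = 5159/2 ✓

d=5159/2 v_max=154 a_max=11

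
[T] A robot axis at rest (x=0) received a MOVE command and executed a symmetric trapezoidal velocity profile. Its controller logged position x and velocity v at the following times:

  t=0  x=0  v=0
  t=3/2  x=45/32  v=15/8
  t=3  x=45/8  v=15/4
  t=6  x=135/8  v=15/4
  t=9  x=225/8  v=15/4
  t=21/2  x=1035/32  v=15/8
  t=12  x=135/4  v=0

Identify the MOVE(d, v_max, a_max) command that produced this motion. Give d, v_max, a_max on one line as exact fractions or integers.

final state: t=12, x=135/4, v=0 → d = 135/4
a_max = (15/8−0)/(3/2−0) = 5/4
max v = 15/4 over t∈[3,9] → v_max = 15/4
check: 15/4·(3+6) = 135/4 ✓

d=135/4 v_max=15/4 a_max=5/4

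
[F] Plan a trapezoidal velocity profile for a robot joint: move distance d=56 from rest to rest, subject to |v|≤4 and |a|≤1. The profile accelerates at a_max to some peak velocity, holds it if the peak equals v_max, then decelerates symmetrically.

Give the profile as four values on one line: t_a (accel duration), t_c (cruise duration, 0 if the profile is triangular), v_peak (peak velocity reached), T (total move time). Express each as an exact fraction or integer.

(v_max)²/a_max = 4²/1 = 16
56 ≥ 16 so v_max reached
t_a = 4/1 = 4; v_peak = 4
d_cruise = 56 − 16 = 40; t_c = 40/4 = 10
T = 2·4 + 10 = 18

t_a=4 t_c=10 v_peak=4 T=18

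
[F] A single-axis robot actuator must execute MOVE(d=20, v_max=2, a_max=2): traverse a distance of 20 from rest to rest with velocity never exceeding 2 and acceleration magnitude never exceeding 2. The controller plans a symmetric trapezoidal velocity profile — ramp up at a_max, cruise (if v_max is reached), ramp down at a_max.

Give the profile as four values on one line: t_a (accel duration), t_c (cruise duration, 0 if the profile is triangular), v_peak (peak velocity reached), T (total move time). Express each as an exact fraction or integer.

t_a=1 t_c=9 v_peak=2 T=11

(v_max)²/a_max = 2²/2 = 2
20 ≥ 2 → trapezoidal
t_a = 2/2 = 1; v_peak = 2
d_cruise = 20 − 2 = 18; t_c = 18/2 = 9
T = 2·1 + 9 = 11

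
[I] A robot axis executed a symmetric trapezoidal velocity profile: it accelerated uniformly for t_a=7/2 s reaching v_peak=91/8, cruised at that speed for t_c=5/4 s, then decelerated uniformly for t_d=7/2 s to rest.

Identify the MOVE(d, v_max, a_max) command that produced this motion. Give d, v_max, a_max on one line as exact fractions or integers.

a_max = (91/8)/(7/2) = 13/4
d_a = ½·91/8·7/2 = 637/32; d_c = 91/8·5/4 = 455/32
d = 2·637/32 + 455/32 = 1729/32
t_c = 5/4 > 0 so v_max = 91/8

d=1729/32 v_max=91/8 a_max=13/4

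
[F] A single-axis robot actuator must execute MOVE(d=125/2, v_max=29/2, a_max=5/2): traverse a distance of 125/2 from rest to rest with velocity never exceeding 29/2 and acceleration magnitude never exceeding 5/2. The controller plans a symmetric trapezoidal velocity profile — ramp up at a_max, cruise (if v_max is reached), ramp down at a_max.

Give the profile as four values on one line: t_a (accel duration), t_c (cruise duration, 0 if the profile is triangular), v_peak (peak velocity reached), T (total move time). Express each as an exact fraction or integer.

v_max²/a_max = (29/2)²/(5/2) = 841/10
125/2 < 841/10 → triangular
v_peak = √(125/2·5/2) = √(625/4) = 25/2
t_a = (25/2)/(5/2) = 5; t_c = 0
T = 2·5 = 10

t_a=5 t_c=0 v_peak=25/2 T=10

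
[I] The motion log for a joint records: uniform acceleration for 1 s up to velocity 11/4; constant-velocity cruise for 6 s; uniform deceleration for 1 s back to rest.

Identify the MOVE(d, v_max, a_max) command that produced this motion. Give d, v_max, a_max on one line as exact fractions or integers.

d=77/4 v_max=11/4 a_max=11/4

a_max = (11/4)/1 = 11/4
d_a = ½·11/4·1 = 11/8; d_c = 11/4·6 = 33/2
d = 2·11/8 + 33/2 = 77/4
t_c = 6 > 0 ⇒ limit active, v_max = 11/4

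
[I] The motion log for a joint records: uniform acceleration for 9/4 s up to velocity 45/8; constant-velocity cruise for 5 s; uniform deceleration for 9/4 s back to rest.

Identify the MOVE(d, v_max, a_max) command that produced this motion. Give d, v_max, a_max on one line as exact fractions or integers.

a_max = (45/8)/(9/4) = 5/2
d_a = ½·45/8·9/4 = 405/64; d_c = 45/8·5 = 225/8
d = 2·405/64 + 225/8 = 1305/32
t_c = 5 > 0 so v_max = 45/8

d=1305/32 v_max=45/8 a_max=5/2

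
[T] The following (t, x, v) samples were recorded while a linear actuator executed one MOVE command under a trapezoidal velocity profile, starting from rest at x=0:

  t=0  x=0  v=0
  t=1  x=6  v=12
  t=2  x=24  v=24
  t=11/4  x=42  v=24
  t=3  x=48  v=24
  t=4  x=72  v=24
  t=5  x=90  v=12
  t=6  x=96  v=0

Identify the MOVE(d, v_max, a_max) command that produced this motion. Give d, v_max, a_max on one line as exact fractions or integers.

final state: t=6, x=96, v=0 → d = 96
a_max = (12−0)/(1−0) = 12
max v = 24 over t∈[2,4] → v_max = 24
check: 24·(2+2) = 96 ✓

d=96 v_max=24 a_max=12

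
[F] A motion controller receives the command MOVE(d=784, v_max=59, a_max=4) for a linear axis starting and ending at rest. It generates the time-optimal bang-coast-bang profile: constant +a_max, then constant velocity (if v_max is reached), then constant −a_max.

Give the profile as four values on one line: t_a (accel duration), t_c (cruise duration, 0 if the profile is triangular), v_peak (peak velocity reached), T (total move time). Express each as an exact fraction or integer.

t_a=14 t_c=0 v_peak=56 T=28

v_max²/a_max = 59²/4 = 3481/4
784 < 3481/4 so t_c = 0
v_peak = √(784·4) = √3136 = 56
t_a = 56/4 = 14; t_c = 0
T = 2·14 = 28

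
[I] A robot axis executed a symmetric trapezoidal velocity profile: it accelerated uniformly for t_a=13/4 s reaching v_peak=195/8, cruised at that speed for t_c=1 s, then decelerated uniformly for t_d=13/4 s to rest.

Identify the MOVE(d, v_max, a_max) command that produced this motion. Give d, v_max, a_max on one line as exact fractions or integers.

d=3315/32 v_max=195/8 a_max=15/2

a_max = (195/8)/(13/4) = 15/2
d_a = ½·195/8·13/4 = 2535/64; d_c = 195/8·1 = 195/8
d = 2·2535/64 + 195/8 = 3315/32
t_c = 1 > 0 so v_max = 195/8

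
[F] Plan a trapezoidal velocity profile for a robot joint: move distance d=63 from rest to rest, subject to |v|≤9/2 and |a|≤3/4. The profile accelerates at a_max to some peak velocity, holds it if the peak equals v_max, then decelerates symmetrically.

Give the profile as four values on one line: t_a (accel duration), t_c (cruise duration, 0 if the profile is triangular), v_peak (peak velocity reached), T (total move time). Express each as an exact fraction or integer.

v_max²/a_max = (9/2)²/(3/4) = 27
63 ≥ 27 ⇒ cruise phase
t_a = (9/2)/(3/4) = 6; v_peak = 9/2
d_cruise = 63 − 27 = 36; t_c = 36/(9/2) = 8
T = 2·6 + 8 = 20

t_a=6 t_c=8 v_peak=9/2 T=20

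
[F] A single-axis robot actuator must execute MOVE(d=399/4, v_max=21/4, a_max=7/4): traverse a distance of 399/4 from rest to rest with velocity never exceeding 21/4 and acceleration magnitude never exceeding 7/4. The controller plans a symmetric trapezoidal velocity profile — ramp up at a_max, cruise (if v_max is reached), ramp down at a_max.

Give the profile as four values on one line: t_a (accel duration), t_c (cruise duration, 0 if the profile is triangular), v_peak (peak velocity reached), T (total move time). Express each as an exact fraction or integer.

t_a=3 t_c=16 v_peak=21/4 T=22

vₘ²/aₘ = (21/4)²/(7/4) = 63/4
399/4 ≥ 63/4 → trapezoidal
t_a = (21/4)/(7/4) = 3; v_peak = 21/4
d_cruise = 399/4 − 63/4 = 84; t_c = 84/(21/4) = 16
T = 2·3 + 16 = 22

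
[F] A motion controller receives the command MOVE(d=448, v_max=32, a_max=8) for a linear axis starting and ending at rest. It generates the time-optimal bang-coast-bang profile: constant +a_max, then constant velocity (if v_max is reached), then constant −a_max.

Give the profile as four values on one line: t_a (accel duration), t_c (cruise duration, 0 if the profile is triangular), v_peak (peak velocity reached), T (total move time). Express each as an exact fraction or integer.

t_a=4 t_c=10 v_peak=32 T=18

v_max²/a_max = 32²/8 = 128
448 ≥ 128 so v_max reached
t_a = 32/8 = 4; v_peak = 32
d_cruise = 448 − 128 = 320; t_c = 320/32 = 10
T = 2·4 + 10 = 18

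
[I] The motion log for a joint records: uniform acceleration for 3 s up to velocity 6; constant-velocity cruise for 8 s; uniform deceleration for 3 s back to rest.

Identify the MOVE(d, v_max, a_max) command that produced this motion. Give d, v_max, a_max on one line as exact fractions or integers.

a_max = 6/3 = 2
d_a = ½·6·3 = 9; d_c = 6·8 = 48
d = 2·9 + 48 = 66
t_c = 8 > 0 so v_max = 6

d=66 v_max=6 a_max=2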